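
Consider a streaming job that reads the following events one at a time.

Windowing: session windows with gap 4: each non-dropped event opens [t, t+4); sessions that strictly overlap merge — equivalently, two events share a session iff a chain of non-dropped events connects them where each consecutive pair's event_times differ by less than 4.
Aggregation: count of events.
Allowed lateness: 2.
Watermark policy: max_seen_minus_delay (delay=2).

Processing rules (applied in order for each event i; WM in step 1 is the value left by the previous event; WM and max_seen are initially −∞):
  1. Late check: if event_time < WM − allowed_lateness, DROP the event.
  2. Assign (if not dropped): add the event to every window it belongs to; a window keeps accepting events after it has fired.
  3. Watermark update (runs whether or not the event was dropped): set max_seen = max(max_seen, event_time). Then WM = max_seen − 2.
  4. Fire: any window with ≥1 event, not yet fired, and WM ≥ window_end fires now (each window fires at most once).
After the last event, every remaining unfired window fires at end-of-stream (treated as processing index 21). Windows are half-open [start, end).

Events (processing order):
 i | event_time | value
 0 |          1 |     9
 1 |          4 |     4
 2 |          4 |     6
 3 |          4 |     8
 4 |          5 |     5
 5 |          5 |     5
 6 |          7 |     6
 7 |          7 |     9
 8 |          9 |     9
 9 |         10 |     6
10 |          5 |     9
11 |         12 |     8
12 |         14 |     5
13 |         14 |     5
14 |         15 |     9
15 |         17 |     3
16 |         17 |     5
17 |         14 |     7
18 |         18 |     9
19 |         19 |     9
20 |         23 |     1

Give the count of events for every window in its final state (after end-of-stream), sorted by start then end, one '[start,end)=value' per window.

i=0 t=1 v=9: → [1,5); WM=-1
i=1 t=4 v=4: → [1,8); WM=2
i=2 t=4 v=6: → [1,8); WM=2
i=3 t=4 v=8: → [1,8); WM=2
i=4 t=5 v=5: → [1,9); WM=3
i=5 t=5 v=5: → [1,9); WM=3
i=6 t=7 v=6: → [1,11); WM=5
i=7 t=7 v=9: → [1,11); WM=5
i=8 t=9 v=9: → [1,13); WM=7
i=9 t=10 v=6: → [1,14); WM=8
i=10 t=5 v=9: DROP (t<8-2); WM=8
i=11 t=12 v=8: → [1,16); WM=10
i=12 t=14 v=5: → [1,18); WM=12
i=13 t=14 v=5: → [1,18); WM=12
i=14 t=15 v=9: → [1,19); WM=13
i=15 t=17 v=3: → [1,21); WM=15
i=16 t=17 v=5: → [1,21); WM=15
i=17 t=14 v=7: → [1,21); WM=15
i=18 t=18 v=9: → [1,22); WM=16
i=19 t=19 v=9: → [1,23); WM=17
i=20 t=23 v=1: → [23,27); WM=21

[1,23)=19 [23,27)=1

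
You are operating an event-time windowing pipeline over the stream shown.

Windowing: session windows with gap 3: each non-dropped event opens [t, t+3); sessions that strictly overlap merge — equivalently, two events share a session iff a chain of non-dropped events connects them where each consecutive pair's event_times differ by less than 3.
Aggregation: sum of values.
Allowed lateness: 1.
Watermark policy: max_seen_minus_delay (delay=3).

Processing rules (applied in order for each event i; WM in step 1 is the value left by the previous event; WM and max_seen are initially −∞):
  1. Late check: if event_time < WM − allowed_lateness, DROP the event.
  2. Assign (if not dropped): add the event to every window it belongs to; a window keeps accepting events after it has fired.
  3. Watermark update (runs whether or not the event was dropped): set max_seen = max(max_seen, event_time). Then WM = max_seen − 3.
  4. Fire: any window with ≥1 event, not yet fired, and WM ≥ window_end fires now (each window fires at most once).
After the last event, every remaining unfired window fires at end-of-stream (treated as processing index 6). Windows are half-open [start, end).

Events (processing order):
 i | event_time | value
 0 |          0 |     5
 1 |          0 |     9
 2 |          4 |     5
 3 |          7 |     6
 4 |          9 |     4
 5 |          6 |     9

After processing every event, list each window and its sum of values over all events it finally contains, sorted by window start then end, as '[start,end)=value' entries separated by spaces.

[0,3)=14 [4,12)=24

i=0 t=0 v=5: → [0,3); WM=-3
i=1 t=0 v=9: → [0,3); WM=-3
i=2 t=4 v=5: → [4,7); WM=1
i=3 t=7 v=6: → [7,10); WM=4
i=4 t=9 v=4: → [7,12); WM=6
i=5 t=6 v=9: → [4,12); WM=6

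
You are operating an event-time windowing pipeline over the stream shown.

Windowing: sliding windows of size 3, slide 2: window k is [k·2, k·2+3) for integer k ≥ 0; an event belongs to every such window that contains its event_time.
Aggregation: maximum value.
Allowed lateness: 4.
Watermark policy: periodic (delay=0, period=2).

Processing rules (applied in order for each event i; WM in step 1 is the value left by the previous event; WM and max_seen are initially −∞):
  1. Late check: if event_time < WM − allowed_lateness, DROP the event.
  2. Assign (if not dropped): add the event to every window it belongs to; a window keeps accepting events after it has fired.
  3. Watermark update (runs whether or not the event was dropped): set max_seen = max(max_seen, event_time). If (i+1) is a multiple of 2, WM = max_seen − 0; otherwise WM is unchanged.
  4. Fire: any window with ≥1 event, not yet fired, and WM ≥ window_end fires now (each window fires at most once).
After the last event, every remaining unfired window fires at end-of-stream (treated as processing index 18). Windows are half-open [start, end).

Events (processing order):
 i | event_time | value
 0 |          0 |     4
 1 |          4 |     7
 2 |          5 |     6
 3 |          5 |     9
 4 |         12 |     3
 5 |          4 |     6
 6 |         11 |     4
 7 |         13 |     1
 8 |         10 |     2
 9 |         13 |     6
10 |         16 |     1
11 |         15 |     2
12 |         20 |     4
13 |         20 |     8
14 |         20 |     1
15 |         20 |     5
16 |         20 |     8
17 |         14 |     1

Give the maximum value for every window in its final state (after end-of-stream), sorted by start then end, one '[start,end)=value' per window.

[0,3)=4 [2,5)=7 [4,7)=9 [8,11)=2 [10,13)=4 [12,15)=6 [14,17)=2 [16,19)=1 [18,21)=8 [20,23)=8

i=0 t=0 v=4: → [0,3); WM=−∞
i=1 t=4 v=7: → [4,7),[2,5); WM=4; [0,3) fires=4
i=2 t=5 v=6: → [4,7); WM=4
i=3 t=5 v=9: → [4,7); WM=5; [2,5) fires=7
i=4 t=12 v=3: → [12,15),[10,13); WM=5
i=5 t=4 v=6: → [4,7),[2,5); WM=12; [4,7) fires=9
i=6 t=11 v=4: → [10,13); WM=12
i=7 t=13 v=1: → [12,15); WM=13; [10,13) fires=4
i=8 t=10 v=2: → [10,13),[8,11); WM=13; [8,11) fires=2
i=9 t=13 v=6: → [12,15); WM=13
i=10 t=16 v=1: → [16,19),[14,17); WM=13
i=11 t=15 v=2: → [14,17); WM=16; [12,15) fires=6
i=12 t=20 v=4: → [20,23),[18,21); WM=16
i=13 t=20 v=8: → [20,23),[18,21); WM=20; [14,17) fires=2 [16,19) fires=1
i=14 t=20 v=1: → [20,23),[18,21); WM=20
i=15 t=20 v=5: → [20,23),[18,21); WM=20
i=16 t=20 v=8: → [20,23),[18,21); WM=20
i=17 t=14 v=1: DROP (t<20-4); WM=20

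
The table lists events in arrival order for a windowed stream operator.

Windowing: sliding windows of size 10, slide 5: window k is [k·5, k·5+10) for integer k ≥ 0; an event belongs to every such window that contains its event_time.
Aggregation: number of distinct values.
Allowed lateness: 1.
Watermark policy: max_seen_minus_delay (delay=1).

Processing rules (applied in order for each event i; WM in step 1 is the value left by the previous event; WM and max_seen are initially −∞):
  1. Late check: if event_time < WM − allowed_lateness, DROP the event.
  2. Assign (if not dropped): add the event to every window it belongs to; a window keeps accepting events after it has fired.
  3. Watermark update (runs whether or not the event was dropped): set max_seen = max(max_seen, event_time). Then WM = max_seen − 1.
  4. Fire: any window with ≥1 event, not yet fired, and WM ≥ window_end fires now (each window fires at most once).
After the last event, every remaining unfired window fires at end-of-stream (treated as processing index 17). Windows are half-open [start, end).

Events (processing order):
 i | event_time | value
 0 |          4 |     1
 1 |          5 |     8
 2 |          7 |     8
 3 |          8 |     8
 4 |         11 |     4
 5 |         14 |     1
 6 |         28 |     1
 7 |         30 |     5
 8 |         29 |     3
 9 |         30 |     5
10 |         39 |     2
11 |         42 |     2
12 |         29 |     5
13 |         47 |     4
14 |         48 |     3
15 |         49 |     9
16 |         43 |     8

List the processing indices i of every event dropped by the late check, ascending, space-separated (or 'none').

12 16

i=0 t=4 v=1: → [0,10); WM=3
i=1 t=5 v=8: → [5,15),[0,10); WM=4
i=2 t=7 v=8: → [5,15),[0,10); WM=6
i=3 t=8 v=8: → [5,15),[0,10); WM=7
i=4 t=11 v=4: → [10,20),[5,15); WM=10; [0,10) fires=2
i=5 t=14 v=1: → [10,20),[5,15); WM=13
i=6 t=28 v=1: → [25,35),[20,30); WM=27; [5,15) fires=3 [10,20) fires=2
i=7 t=30 v=5: → [30,40),[25,35); WM=29
i=8 t=29 v=3: → [25,35),[20,30); WM=29
i=9 t=30 v=5: → [30,40),[25,35); WM=29
i=10 t=39 v=2: → [35,45),[30,40); WM=38; [20,30) fires=2 [25,35) fires=3
i=11 t=42 v=2: → [40,50),[35,45); WM=41; [30,40) fires=2
i=12 t=29 v=5: DROP (t<41-1); WM=41
i=13 t=47 v=4: → [45,55),[40,50); WM=46; [35,45) fires=1
i=14 t=48 v=3: → [45,55),[40,50); WM=47
i=15 t=49 v=9: → [45,55),[40,50); WM=48
i=16 t=43 v=8: DROP (t<48-1); WM=48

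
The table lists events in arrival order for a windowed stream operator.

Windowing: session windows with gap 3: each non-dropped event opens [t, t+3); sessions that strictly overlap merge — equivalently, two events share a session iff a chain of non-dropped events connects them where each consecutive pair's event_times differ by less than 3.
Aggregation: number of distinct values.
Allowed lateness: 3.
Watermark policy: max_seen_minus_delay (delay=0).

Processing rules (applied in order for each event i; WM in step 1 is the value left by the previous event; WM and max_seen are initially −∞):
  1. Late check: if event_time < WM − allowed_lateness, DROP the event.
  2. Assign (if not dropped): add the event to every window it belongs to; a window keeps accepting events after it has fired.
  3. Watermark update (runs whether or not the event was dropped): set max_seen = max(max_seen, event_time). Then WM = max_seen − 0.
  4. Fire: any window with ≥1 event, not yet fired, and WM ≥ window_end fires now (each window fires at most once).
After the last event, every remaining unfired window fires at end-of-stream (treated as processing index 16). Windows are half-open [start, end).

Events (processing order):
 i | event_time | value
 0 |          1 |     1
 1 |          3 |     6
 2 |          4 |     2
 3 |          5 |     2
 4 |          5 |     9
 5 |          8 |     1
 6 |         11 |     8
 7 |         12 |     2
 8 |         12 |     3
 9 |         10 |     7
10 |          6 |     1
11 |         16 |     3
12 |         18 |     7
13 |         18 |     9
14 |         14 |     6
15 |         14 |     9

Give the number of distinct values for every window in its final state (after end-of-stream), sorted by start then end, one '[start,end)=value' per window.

i=0 t=1 v=1: → [1,4); WM=1
i=1 t=3 v=6: → [1,6); WM=3
i=2 t=4 v=2: → [1,7); WM=4
i=3 t=5 v=2: → [1,8); WM=5
i=4 t=5 v=9: → [1,8); WM=5
i=5 t=8 v=1: → [8,11); WM=8
i=6 t=11 v=8: → [11,14); WM=11
i=7 t=12 v=2: → [11,15); WM=12
i=8 t=12 v=3: → [11,15); WM=12
i=9 t=10 v=7: → [8,15); WM=12
i=10 t=6 v=1: DROP (t<12-3); WM=12
i=11 t=16 v=3: → [16,19); WM=16
i=12 t=18 v=7: → [16,21); WM=18
i=13 t=18 v=9: → [16,21); WM=18
i=14 t=14 v=6: DROP (t<18-3); WM=18
i=15 t=14 v=9: DROP (t<18-3); WM=18

[1,8)=4 [8,15)=5 [16,21)=3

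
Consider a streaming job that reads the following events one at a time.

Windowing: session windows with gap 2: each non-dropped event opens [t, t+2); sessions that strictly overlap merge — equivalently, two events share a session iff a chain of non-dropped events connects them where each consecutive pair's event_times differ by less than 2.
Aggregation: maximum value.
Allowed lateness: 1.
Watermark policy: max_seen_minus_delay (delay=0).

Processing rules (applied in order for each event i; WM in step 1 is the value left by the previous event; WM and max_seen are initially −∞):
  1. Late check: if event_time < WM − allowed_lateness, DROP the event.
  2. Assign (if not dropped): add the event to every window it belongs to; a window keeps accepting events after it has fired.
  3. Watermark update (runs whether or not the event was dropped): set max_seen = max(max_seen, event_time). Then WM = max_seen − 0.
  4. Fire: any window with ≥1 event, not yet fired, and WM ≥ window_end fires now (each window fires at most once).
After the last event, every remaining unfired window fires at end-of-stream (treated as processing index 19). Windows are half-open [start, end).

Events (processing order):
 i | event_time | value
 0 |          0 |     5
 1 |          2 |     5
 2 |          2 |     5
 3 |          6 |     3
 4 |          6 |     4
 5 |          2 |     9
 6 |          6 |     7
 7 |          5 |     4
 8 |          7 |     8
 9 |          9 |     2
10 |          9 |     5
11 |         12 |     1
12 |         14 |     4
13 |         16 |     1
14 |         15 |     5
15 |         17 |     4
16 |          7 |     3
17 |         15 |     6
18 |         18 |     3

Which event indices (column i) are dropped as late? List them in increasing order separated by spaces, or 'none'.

i=0 t=0 v=5: → [0,2); WM=0
i=1 t=2 v=5: → [2,4); WM=2
i=2 t=2 v=5: → [2,4); WM=2
i=3 t=6 v=3: → [6,8); WM=6
i=4 t=6 v=4: → [6,8); WM=6
i=5 t=2 v=9: DROP (t<6-1); WM=6
i=6 t=6 v=7: → [6,8); WM=6
i=7 t=5 v=4: → [5,8); WM=6
i=8 t=7 v=8: → [5,9); WM=7
i=9 t=9 v=2: → [9,11); WM=9
i=10 t=9 v=5: → [9,11); WM=9
i=11 t=12 v=1: → [12,14); WM=12
i=12 t=14 v=4: → [14,16); WM=14
i=13 t=16 v=1: → [16,18); WM=16
i=14 t=15 v=5: → [14,18); WM=16
i=15 t=17 v=4: → [14,19); WM=17
i=16 t=7 v=3: DROP (t<17-1); WM=17
i=17 t=15 v=6: DROP (t<17-1); WM=17
i=18 t=18 v=3: → [14,20); WM=18

5 16 17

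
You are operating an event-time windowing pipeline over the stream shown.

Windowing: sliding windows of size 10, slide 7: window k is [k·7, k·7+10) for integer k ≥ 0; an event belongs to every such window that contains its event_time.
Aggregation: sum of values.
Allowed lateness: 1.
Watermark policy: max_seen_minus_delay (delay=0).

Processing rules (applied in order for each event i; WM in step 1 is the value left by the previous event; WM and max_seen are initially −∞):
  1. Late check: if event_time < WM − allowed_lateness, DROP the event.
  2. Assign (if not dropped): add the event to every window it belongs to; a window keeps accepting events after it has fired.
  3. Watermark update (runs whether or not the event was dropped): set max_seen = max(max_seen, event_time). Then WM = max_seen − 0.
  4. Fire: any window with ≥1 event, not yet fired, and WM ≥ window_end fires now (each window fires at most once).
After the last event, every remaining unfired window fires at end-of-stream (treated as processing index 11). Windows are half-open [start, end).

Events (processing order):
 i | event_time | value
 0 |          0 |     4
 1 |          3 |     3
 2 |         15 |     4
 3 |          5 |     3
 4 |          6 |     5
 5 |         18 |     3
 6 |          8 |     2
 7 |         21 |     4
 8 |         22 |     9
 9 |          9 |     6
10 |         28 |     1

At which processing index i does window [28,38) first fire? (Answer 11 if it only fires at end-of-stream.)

i=0 t=0 v=4: → [0,10); WM=0
i=1 t=3 v=3: → [0,10); WM=3
i=2 t=15 v=4: → [14,24),[7,17); WM=15; [0,10) fires=7
i=3 t=5 v=3: DROP (t<15-1); WM=15
i=4 t=6 v=5: DROP (t<15-1); WM=15
i=5 t=18 v=3: → [14,24); WM=18; [7,17) fires=4
i=6 t=8 v=2: DROP (t<18-1); WM=18
i=7 t=21 v=4: → [21,31),[14,24); WM=21
i=8 t=22 v=9: → [21,31),[14,24); WM=22
i=9 t=9 v=6: DROP (t<22-1); WM=22
i=10 t=28 v=1: → [28,38),[21,31); WM=28; [14,24) fires=20

11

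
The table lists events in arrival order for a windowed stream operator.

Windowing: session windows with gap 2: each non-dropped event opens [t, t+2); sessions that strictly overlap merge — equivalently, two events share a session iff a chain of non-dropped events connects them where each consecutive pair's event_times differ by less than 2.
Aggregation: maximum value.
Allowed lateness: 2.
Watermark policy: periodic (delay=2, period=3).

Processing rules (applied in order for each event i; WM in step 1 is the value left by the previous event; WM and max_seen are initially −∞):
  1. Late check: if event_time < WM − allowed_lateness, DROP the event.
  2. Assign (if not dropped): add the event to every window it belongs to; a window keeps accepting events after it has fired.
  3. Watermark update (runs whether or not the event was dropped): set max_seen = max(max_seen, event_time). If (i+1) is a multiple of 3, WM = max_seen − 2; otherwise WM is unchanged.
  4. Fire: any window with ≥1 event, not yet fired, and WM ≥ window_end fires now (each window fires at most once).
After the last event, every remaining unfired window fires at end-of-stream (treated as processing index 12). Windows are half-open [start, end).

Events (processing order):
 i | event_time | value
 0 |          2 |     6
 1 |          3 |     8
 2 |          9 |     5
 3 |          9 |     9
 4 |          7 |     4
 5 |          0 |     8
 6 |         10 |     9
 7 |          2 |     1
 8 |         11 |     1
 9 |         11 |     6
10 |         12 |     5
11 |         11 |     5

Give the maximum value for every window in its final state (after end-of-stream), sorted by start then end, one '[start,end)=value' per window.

[2,5)=8 [7,9)=4 [9,14)=9

i=0 t=2 v=6: → [2,4); WM=−∞
i=1 t=3 v=8: → [2,5); WM=−∞
i=2 t=9 v=5: → [9,11); WM=7
i=3 t=9 v=9: → [9,11); WM=7
i=4 t=7 v=4: → [7,9); WM=7
i=5 t=0 v=8: DROP (t<7-2); WM=7
i=6 t=10 v=9: → [9,12); WM=7
i=7 t=2 v=1: DROP (t<7-2); WM=7
i=8 t=11 v=1: → [9,13); WM=9
i=9 t=11 v=6: → [9,13); WM=9
i=10 t=12 v=5: → [9,14); WM=9
i=11 t=11 v=5: → [9,14); WM=10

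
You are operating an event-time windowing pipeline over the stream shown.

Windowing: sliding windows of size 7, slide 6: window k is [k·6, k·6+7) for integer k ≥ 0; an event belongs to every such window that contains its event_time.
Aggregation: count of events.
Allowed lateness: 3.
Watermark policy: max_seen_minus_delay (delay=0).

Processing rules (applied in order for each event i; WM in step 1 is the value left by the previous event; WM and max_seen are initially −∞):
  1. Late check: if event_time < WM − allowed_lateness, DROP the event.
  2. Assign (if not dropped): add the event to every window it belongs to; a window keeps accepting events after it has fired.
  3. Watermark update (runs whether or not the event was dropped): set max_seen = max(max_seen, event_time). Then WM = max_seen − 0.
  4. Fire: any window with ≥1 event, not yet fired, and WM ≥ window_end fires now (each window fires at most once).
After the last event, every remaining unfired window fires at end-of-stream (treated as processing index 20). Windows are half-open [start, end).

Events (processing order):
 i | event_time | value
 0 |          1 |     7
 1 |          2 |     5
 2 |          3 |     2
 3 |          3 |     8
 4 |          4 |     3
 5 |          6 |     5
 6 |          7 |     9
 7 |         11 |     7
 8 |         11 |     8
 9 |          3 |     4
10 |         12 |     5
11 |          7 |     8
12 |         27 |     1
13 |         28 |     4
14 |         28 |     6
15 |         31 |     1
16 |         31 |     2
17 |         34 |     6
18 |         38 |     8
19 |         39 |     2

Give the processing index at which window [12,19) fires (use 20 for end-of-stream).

i=0 t=1 v=7: → [0,7); WM=1
i=1 t=2 v=5: → [0,7); WM=2
i=2 t=3 v=2: → [0,7); WM=3
i=3 t=3 v=8: → [0,7); WM=3
i=4 t=4 v=3: → [0,7); WM=4
i=5 t=6 v=5: → [6,13),[0,7); WM=6
i=6 t=7 v=9: → [6,13); WM=7; [0,7) fires=6
i=7 t=11 v=7: → [6,13); WM=11
i=8 t=11 v=8: → [6,13); WM=11
i=9 t=3 v=4: DROP (t<11-3); WM=11
i=10 t=12 v=5: → [12,19),[6,13); WM=12
i=11 t=7 v=8: DROP (t<12-3); WM=12
i=12 t=27 v=1: → [24,31); WM=27; [6,13) fires=5 [12,19) fires=1
i=13 t=28 v=4: → [24,31); WM=28
i=14 t=28 v=6: → [24,31); WM=28
i=15 t=31 v=1: → [30,37); WM=31; [24,31) fires=3
i=16 t=31 v=2: → [30,37); WM=31
i=17 t=34 v=6: → [30,37); WM=34
i=18 t=38 v=8: → [36,43); WM=38; [30,37) fires=3
i=19 t=39 v=2: → [36,43); WM=39

12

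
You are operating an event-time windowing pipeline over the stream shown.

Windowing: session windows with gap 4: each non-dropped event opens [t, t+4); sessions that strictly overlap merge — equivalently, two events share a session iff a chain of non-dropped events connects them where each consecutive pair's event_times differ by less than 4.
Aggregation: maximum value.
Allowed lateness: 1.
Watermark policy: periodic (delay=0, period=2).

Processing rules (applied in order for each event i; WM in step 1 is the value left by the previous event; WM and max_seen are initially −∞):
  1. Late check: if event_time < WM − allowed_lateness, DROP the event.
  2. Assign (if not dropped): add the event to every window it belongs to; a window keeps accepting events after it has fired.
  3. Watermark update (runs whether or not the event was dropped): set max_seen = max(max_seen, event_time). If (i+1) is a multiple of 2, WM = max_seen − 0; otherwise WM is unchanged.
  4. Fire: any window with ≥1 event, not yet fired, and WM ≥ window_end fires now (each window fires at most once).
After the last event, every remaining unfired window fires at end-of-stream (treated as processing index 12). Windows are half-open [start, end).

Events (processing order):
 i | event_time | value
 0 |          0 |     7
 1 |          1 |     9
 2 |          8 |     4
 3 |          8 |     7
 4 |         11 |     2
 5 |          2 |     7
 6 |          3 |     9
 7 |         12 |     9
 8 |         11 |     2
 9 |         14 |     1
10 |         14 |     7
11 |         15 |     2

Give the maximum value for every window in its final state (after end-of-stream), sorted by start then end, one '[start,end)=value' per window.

[0,5)=9 [8,19)=9

i=0 t=0 v=7: → [0,4); WM=−∞
i=1 t=1 v=9: → [0,5); WM=1
i=2 t=8 v=4: → [8,12); WM=1
i=3 t=8 v=7: → [8,12); WM=8
i=4 t=11 v=2: → [8,15); WM=8
i=5 t=2 v=7: DROP (t<8-1); WM=11
i=6 t=3 v=9: DROP (t<11-1); WM=11
i=7 t=12 v=9: → [8,16); WM=12
i=8 t=11 v=2: → [8,16); WM=12
i=9 t=14 v=1: → [8,18); WM=14
i=10 t=14 v=7: → [8,18); WM=14
i=11 t=15 v=2: → [8,19); WM=15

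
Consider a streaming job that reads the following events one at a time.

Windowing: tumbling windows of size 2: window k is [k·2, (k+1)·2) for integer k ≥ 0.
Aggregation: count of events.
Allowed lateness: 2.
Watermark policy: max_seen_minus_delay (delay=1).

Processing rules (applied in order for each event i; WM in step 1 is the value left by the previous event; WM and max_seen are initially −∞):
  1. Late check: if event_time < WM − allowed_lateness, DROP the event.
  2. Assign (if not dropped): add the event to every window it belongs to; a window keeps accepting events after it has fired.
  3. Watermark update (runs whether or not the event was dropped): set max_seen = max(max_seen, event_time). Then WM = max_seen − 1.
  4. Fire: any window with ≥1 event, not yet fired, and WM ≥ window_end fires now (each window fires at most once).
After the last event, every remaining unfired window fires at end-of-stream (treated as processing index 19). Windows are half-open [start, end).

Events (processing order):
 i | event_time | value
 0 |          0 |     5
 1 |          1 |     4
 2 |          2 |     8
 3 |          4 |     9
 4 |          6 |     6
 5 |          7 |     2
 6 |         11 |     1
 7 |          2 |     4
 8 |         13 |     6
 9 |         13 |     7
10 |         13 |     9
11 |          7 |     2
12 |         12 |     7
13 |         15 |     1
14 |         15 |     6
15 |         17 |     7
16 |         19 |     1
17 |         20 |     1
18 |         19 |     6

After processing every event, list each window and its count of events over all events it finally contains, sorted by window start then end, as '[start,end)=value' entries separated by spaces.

[0,2)=2 [2,4)=1 [4,6)=1 [6,8)=2 [10,12)=1 [12,14)=4 [14,16)=2 [16,18)=1 [18,20)=2 [20,22)=1

i=0 t=0 v=5: → [0,2); WM=-1
i=1 t=1 v=4: → [0,2); WM=0
i=2 t=2 v=8: → [2,4); WM=1
i=3 t=4 v=9: → [4,6); WM=3; [0,2) fires=2
i=4 t=6 v=6: → [6,8); WM=5; [2,4) fires=1
i=5 t=7 v=2: → [6,8); WM=6; [4,6) fires=1
i=6 t=11 v=1: → [10,12); WM=10; [6,8) fires=2
i=7 t=2 v=4: DROP (t<10-2); WM=10
i=8 t=13 v=6: → [12,14); WM=12; [10,12) fires=1
i=9 t=13 v=7: → [12,14); WM=12
i=10 t=13 v=9: → [12,14); WM=12
i=11 t=7 v=2: DROP (t<12-2); WM=12
i=12 t=12 v=7: → [12,14); WM=12
i=13 t=15 v=1: → [14,16); WM=14; [12,14) fires=4
i=14 t=15 v=6: → [14,16); WM=14
i=15 t=17 v=7: → [16,18); WM=16; [14,16) fires=2
i=16 t=19 v=1: → [18,20); WM=18; [16,18) fires=1
i=17 t=20 v=1: → [20,22); WM=19
i=18 t=19 v=6: → [18,20); WM=19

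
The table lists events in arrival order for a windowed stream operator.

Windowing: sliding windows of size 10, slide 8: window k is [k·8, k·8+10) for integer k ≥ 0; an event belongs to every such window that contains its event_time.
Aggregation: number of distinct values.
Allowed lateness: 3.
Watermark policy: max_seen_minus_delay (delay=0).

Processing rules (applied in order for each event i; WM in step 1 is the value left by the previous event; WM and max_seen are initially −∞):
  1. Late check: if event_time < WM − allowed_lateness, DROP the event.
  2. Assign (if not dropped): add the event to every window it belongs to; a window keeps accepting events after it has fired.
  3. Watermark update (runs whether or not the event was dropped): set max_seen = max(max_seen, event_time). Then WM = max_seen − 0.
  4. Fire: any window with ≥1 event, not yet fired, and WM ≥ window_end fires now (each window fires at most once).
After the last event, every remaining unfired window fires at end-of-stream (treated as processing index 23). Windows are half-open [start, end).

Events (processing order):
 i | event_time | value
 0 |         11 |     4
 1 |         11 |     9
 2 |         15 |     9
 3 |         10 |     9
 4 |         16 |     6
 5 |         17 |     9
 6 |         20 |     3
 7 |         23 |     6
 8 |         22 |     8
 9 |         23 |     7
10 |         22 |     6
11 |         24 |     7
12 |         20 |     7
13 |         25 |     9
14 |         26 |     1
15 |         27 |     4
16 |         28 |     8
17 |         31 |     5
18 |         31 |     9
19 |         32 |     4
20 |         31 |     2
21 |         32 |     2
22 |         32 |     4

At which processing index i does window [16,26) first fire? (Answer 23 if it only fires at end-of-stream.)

i=0 t=11 v=4: → [8,18); WM=11
i=1 t=11 v=9: → [8,18); WM=11
i=2 t=15 v=9: → [8,18); WM=15
i=3 t=10 v=9: DROP (t<15-3); WM=15
i=4 t=16 v=6: → [16,26),[8,18); WM=16
i=5 t=17 v=9: → [16,26),[8,18); WM=17
i=6 t=20 v=3: → [16,26); WM=20; [8,18) fires=3
i=7 t=23 v=6: → [16,26); WM=23
i=8 t=22 v=8: → [16,26); WM=23
i=9 t=23 v=7: → [16,26); WM=23
i=10 t=22 v=6: → [16,26); WM=23
i=11 t=24 v=7: → [24,34),[16,26); WM=24
i=12 t=20 v=7: DROP (t<24-3); WM=24
i=13 t=25 v=9: → [24,34),[16,26); WM=25
i=14 t=26 v=1: → [24,34); WM=26; [16,26) fires=5
i=15 t=27 v=4: → [24,34); WM=27
i=16 t=28 v=8: → [24,34); WM=28
i=17 t=31 v=5: → [24,34); WM=31
i=18 t=31 v=9: → [24,34); WM=31
i=19 t=32 v=4: → [32,42),[24,34); WM=32
i=20 t=31 v=2: → [24,34); WM=32
i=21 t=32 v=2: → [32,42),[24,34); WM=32
i=22 t=32 v=4: → [32,42),[24,34); WM=32

14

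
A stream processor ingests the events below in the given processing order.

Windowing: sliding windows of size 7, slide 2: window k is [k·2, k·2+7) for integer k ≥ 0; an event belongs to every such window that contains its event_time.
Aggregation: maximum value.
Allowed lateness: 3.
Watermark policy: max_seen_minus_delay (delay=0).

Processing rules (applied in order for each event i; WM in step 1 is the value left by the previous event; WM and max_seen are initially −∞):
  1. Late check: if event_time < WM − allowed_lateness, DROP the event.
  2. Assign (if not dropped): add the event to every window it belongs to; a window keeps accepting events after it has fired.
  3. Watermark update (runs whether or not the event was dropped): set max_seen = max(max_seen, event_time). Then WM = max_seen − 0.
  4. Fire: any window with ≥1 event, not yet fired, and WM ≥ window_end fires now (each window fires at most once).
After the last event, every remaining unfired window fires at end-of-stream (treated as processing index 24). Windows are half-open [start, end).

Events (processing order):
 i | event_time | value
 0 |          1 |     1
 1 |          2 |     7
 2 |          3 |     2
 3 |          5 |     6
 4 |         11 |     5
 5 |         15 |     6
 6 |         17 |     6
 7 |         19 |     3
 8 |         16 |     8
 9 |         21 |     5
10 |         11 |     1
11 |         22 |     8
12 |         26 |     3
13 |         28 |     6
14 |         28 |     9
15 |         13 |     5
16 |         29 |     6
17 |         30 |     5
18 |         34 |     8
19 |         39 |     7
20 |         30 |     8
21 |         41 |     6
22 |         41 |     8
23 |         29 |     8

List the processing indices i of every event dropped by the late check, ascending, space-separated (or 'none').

10 15 20 23

i=0 t=1 v=1: → [0,7); WM=1
i=1 t=2 v=7: → [2,9),[0,7); WM=2
i=2 t=3 v=2: → [2,9),[0,7); WM=3
i=3 t=5 v=6: → [4,11),[2,9),[0,7); WM=5
i=4 t=11 v=5: → [10,17),[8,15),[6,13); WM=11; [0,7) fires=7 [2,9) fires=7 [4,11) fires=6
i=5 t=15 v=6: → [14,21),[12,19),[10,17); WM=15; [6,13) fires=5 [8,15) fires=5
i=6 t=17 v=6: → [16,23),[14,21),[12,19); WM=17; [10,17) fires=6
i=7 t=19 v=3: → [18,25),[16,23),[14,21); WM=19; [12,19) fires=6
i=8 t=16 v=8: → [16,23),[14,21),[12,19),[10,17); WM=19
i=9 t=21 v=5: → [20,27),[18,25),[16,23); WM=21; [14,21) fires=8
i=10 t=11 v=1: DROP (t<21-3); WM=21
i=11 t=22 v=8: → [22,29),[20,27),[18,25),[16,23); WM=22
i=12 t=26 v=3: → [26,33),[24,31),[22,29),[20,27); WM=26; [16,23) fires=8 [18,25) fires=8
i=13 t=28 v=6: → [28,35),[26,33),[24,31),[22,29); WM=28; [20,27) fires=8
i=14 t=28 v=9: → [28,35),[26,33),[24,31),[22,29); WM=28
i=15 t=13 v=5: DROP (t<28-3); WM=28
i=16 t=29 v=6: → [28,35),[26,33),[24,31); WM=29; [22,29) fires=9
i=17 t=30 v=5: → [30,37),[28,35),[26,33),[24,31); WM=30
i=18 t=34 v=8: → [34,41),[32,39),[30,37),[28,35); WM=34; [24,31) fires=9 [26,33) fires=9
i=19 t=39 v=7: → [38,45),[36,43),[34,41); WM=39; [28,35) fires=9 [30,37) fires=8 [32,39) fires=8
i=20 t=30 v=8: DROP (t<39-3); WM=39
i=21 t=41 v=6: → [40,47),[38,45),[36,43); WM=41; [34,41) fires=8
i=22 t=41 v=8: → [40,47),[38,45),[36,43); WM=41
i=23 t=29 v=8: DROP (t<41-3); WM=41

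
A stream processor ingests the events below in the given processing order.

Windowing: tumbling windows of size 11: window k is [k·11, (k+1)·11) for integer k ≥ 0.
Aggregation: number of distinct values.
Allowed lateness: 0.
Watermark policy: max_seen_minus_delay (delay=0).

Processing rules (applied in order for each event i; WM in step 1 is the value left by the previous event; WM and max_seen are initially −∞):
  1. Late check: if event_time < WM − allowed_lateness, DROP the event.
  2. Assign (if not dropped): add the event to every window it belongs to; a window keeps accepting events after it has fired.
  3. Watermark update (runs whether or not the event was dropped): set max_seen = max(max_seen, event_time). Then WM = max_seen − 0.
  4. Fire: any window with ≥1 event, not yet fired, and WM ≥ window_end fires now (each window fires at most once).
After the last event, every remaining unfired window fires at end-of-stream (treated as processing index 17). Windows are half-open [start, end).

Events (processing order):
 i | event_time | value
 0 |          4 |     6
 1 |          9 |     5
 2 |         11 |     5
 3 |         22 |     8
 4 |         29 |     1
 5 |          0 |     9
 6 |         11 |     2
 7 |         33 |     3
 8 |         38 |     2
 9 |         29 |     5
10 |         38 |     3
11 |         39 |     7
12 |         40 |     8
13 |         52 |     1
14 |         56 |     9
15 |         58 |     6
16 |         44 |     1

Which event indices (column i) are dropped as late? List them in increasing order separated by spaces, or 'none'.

i=0 t=4 v=6: → [0,11); WM=4
i=1 t=9 v=5: → [0,11); WM=9
i=2 t=11 v=5: → [11,22); WM=11; [0,11) fires=2
i=3 t=22 v=8: → [22,33); WM=22; [11,22) fires=1
i=4 t=29 v=1: → [22,33); WM=29
i=5 t=0 v=9: DROP (t<29-0); WM=29
i=6 t=11 v=2: DROP (t<29-0); WM=29
i=7 t=33 v=3: → [33,44); WM=33; [22,33) fires=2
i=8 t=38 v=2: → [33,44); WM=38
i=9 t=29 v=5: DROP (t<38-0); WM=38
i=10 t=38 v=3: → [33,44); WM=38
i=11 t=39 v=7: → [33,44); WM=39
i=12 t=40 v=8: → [33,44); WM=40
i=13 t=52 v=1: → [44,55); WM=52; [33,44) fires=4
i=14 t=56 v=9: → [55,66); WM=56; [44,55) fires=1
i=15 t=58 v=6: → [55,66); WM=58
i=16 t=44 v=1: DROP (t<58-0); WM=58

5 6 9 16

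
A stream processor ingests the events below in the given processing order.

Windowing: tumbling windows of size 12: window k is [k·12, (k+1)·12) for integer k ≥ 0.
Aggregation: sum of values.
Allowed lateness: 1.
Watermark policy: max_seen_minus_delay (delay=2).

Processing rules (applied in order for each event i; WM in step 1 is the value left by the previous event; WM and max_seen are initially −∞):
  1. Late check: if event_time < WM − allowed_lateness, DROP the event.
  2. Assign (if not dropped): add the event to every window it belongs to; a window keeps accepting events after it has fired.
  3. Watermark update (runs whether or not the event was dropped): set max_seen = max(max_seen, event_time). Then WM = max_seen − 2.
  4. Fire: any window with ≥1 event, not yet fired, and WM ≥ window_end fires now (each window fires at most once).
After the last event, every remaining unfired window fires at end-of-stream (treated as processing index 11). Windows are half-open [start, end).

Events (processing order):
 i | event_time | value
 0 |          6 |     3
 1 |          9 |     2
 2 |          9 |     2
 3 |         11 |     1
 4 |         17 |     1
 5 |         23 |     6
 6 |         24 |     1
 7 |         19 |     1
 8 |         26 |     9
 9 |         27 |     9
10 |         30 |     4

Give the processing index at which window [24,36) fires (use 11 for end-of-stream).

i=0 t=6 v=3: → [0,12); WM=4
i=1 t=9 v=2: → [0,12); WM=7
i=2 t=9 v=2: → [0,12); WM=7
i=3 t=11 v=1: → [0,12); WM=9
i=4 t=17 v=1: → [12,24); WM=15; [0,12) fires=8
i=5 t=23 v=6: → [12,24); WM=21
i=6 t=24 v=1: → [24,36); WM=22
i=7 t=19 v=1: DROP (t<22-1); WM=22
i=8 t=26 v=9: → [24,36); WM=24; [12,24) fires=7
i=9 t=27 v=9: → [24,36); WM=25
i=10 t=30 v=4: → [24,36); WM=28

11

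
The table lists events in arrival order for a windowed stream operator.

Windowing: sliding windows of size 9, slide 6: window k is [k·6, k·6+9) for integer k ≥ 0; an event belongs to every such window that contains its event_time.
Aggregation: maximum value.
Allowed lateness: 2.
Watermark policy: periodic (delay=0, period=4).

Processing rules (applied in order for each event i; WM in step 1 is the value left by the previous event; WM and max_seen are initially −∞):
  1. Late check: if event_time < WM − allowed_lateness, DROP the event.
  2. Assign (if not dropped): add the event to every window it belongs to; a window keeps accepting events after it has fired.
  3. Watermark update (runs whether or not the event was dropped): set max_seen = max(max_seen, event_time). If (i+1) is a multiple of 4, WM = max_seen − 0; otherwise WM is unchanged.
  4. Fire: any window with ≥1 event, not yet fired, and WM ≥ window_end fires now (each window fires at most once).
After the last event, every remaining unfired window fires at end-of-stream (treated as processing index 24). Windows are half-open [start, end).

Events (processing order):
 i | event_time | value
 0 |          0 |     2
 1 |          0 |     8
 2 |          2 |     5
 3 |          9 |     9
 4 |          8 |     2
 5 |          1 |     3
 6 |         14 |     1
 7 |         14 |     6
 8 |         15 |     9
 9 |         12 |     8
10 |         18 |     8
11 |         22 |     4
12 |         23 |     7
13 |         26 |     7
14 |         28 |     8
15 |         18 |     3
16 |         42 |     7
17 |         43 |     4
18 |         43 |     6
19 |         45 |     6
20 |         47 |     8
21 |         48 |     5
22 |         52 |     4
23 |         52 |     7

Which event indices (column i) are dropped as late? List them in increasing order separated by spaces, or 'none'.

5 15

i=0 t=0 v=2: → [0,9); WM=−∞
i=1 t=0 v=8: → [0,9); WM=−∞
i=2 t=2 v=5: → [0,9); WM=−∞
i=3 t=9 v=9: → [6,15); WM=9; [0,9) fires=8
i=4 t=8 v=2: → [6,15),[0,9); WM=9
i=5 t=1 v=3: DROP (t<9-2); WM=9
i=6 t=14 v=1: → [12,21),[6,15); WM=9
i=7 t=14 v=6: → [12,21),[6,15); WM=14
i=8 t=15 v=9: → [12,21); WM=14
i=9 t=12 v=8: → [12,21),[6,15); WM=14
i=10 t=18 v=8: → [18,27),[12,21); WM=14
i=11 t=22 v=4: → [18,27); WM=22; [6,15) fires=9 [12,21) fires=9
i=12 t=23 v=7: → [18,27); WM=22
i=13 t=26 v=7: → [24,33),[18,27); WM=22
i=14 t=28 v=8: → [24,33); WM=22
i=15 t=18 v=3: DROP (t<22-2); WM=28; [18,27) fires=8
i=16 t=42 v=7: → [42,51),[36,45); WM=28
i=17 t=43 v=4: → [42,51),[36,45); WM=28
i=18 t=43 v=6: → [42,51),[36,45); WM=28
i=19 t=45 v=6: → [42,51); WM=45; [24,33) fires=8 [36,45) fires=7
i=20 t=47 v=8: → [42,51); WM=45
i=21 t=48 v=5: → [48,57),[42,51); WM=45
i=22 t=52 v=4: → [48,57); WM=45
i=23 t=52 v=7: → [48,57); WM=52; [42,51) fires=8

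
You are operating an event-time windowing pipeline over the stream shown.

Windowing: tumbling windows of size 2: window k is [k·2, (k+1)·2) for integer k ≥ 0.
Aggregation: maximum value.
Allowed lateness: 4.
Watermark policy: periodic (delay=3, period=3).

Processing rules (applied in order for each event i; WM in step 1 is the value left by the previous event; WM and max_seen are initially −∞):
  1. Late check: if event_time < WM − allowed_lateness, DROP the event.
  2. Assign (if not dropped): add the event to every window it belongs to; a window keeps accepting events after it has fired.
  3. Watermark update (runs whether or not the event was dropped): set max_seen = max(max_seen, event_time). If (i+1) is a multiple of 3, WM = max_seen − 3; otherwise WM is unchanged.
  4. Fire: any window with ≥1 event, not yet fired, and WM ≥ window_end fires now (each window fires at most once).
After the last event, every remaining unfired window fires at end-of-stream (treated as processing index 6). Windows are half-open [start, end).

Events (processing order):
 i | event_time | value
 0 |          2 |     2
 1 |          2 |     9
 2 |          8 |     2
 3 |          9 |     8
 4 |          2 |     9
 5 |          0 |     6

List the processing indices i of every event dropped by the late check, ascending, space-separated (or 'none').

5

i=0 t=2 v=2: → [2,4); WM=−∞
i=1 t=2 v=9: → [2,4); WM=−∞
i=2 t=8 v=2: → [8,10); WM=5; [2,4) fires=9
i=3 t=9 v=8: → [8,10); WM=5
i=4 t=2 v=9: → [2,4); WM=5
i=5 t=0 v=6: DROP (t<5-4); WM=6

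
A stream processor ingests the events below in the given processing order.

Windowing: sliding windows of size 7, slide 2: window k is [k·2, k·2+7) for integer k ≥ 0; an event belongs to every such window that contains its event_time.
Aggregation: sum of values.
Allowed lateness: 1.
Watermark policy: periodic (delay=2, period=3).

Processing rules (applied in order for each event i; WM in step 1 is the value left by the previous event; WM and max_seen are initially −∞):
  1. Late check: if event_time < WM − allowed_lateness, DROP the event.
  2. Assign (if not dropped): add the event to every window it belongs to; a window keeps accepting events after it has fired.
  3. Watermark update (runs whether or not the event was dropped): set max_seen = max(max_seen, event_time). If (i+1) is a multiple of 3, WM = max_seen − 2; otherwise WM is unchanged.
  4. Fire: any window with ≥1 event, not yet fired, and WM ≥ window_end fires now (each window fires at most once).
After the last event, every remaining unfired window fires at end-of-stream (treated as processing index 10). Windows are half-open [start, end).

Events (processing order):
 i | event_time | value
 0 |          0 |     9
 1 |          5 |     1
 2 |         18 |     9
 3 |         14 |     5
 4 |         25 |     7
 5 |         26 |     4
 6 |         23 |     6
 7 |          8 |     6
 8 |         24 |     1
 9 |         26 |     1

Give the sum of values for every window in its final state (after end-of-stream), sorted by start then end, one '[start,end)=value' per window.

[0,7)=10 [2,9)=1 [4,11)=1 [12,19)=9 [14,21)=9 [16,23)=9 [18,25)=16 [20,27)=19 [22,29)=19 [24,31)=13 [26,33)=5

i=0 t=0 v=9: → [0,7); WM=−∞
i=1 t=5 v=1: → [4,11),[2,9),[0,7); WM=−∞
i=2 t=18 v=9: → [18,25),[16,23),[14,21),[12,19); WM=16; [0,7) fires=10 [2,9) fires=1 [4,11) fires=1
i=3 t=14 v=5: DROP (t<16-1); WM=16
i=4 t=25 v=7: → [24,31),[22,29),[20,27); WM=16
i=5 t=26 v=4: → [26,33),[24,31),[22,29),[20,27); WM=24; [12,19) fires=9 [14,21) fires=9 [16,23) fires=9
i=6 t=23 v=6: → [22,29),[20,27),[18,25); WM=24
i=7 t=8 v=6: DROP (t<24-1); WM=24
i=8 t=24 v=1: → [24,31),[22,29),[20,27),[18,25); WM=24
i=9 t=26 v=1: → [26,33),[24,31),[22,29),[20,27); WM=24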